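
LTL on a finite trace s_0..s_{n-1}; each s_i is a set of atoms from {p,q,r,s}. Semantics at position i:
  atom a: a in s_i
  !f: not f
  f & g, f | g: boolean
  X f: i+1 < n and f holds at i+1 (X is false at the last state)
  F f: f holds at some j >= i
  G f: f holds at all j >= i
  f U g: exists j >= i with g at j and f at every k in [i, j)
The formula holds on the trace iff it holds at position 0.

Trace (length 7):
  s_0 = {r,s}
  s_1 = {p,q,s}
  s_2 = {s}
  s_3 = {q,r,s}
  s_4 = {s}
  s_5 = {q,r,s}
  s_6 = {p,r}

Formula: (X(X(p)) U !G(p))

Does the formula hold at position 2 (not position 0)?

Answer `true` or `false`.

s_0={r,s}: (X(X(p)) U !G(p))=True X(X(p))=False X(p)=True p=False !G(p)=True G(p)=False
s_1={p,q,s}: (X(X(p)) U !G(p))=True X(X(p))=False X(p)=False p=True !G(p)=True G(p)=False
s_2={s}: (X(X(p)) U !G(p))=True X(X(p))=False X(p)=False p=False !G(p)=True G(p)=False
s_3={q,r,s}: (X(X(p)) U !G(p))=True X(X(p))=False X(p)=False p=False !G(p)=True G(p)=False
s_4={s}: (X(X(p)) U !G(p))=True X(X(p))=True X(p)=False p=False !G(p)=True G(p)=False
s_5={q,r,s}: (X(X(p)) U !G(p))=True X(X(p))=False X(p)=True p=False !G(p)=True G(p)=False
s_6={p,r}: (X(X(p)) U !G(p))=False X(X(p))=False X(p)=False p=True !G(p)=False G(p)=True
Evaluating at position 2: result = True

Answer: true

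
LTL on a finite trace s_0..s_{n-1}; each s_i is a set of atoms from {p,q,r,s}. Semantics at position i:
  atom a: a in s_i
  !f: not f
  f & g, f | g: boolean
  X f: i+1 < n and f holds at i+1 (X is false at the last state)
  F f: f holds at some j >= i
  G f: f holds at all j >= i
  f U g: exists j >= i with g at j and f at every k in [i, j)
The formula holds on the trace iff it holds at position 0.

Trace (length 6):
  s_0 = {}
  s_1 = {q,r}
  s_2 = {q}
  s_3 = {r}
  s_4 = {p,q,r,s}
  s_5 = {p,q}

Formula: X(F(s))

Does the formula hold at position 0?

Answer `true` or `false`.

s_0={}: X(F(s))=True F(s)=True s=False
s_1={q,r}: X(F(s))=True F(s)=True s=False
s_2={q}: X(F(s))=True F(s)=True s=False
s_3={r}: X(F(s))=True F(s)=True s=False
s_4={p,q,r,s}: X(F(s))=False F(s)=True s=True
s_5={p,q}: X(F(s))=False F(s)=False s=False

Answer: true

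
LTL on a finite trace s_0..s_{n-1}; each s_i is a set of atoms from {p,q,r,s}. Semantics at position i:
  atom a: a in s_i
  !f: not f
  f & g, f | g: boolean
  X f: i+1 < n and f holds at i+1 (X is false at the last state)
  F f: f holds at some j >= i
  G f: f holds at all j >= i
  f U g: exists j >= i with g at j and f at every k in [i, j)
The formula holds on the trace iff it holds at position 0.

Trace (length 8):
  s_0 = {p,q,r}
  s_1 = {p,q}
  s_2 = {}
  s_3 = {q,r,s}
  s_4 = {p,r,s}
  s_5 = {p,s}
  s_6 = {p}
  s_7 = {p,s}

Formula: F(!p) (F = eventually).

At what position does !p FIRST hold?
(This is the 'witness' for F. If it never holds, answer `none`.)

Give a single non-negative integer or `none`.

Answer: 2

Derivation:
s_0={p,q,r}: !p=False p=True
s_1={p,q}: !p=False p=True
s_2={}: !p=True p=False
s_3={q,r,s}: !p=True p=False
s_4={p,r,s}: !p=False p=True
s_5={p,s}: !p=False p=True
s_6={p}: !p=False p=True
s_7={p,s}: !p=False p=True
F(!p) holds; first witness at position 2.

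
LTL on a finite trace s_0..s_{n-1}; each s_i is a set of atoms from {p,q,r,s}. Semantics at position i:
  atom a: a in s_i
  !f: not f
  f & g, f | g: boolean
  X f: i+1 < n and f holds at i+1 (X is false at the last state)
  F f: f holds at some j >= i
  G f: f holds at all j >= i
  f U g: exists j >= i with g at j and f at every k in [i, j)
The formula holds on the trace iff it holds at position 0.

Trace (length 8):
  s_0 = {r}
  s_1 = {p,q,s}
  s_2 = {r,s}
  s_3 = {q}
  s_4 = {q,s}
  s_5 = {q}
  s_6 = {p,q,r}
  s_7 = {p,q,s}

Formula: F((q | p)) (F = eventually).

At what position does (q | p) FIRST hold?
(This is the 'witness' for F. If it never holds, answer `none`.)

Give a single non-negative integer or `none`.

s_0={r}: (q | p)=False q=False p=False
s_1={p,q,s}: (q | p)=True q=True p=True
s_2={r,s}: (q | p)=False q=False p=False
s_3={q}: (q | p)=True q=True p=False
s_4={q,s}: (q | p)=True q=True p=False
s_5={q}: (q | p)=True q=True p=False
s_6={p,q,r}: (q | p)=True q=True p=True
s_7={p,q,s}: (q | p)=True q=True p=True
F((q | p)) holds; first witness at position 1.

Answer: 1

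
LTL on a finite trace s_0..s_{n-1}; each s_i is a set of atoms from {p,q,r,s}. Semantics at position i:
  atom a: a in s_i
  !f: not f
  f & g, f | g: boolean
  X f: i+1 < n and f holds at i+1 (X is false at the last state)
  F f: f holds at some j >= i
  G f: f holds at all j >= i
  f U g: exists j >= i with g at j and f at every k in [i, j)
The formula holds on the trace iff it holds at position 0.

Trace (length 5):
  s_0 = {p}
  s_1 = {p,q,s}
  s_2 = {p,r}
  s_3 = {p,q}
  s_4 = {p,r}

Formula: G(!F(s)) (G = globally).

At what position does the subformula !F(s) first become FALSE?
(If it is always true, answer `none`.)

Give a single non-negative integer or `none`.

Answer: 0

Derivation:
s_0={p}: !F(s)=False F(s)=True s=False
s_1={p,q,s}: !F(s)=False F(s)=True s=True
s_2={p,r}: !F(s)=True F(s)=False s=False
s_3={p,q}: !F(s)=True F(s)=False s=False
s_4={p,r}: !F(s)=True F(s)=False s=False
G(!F(s)) holds globally = False
First violation at position 0.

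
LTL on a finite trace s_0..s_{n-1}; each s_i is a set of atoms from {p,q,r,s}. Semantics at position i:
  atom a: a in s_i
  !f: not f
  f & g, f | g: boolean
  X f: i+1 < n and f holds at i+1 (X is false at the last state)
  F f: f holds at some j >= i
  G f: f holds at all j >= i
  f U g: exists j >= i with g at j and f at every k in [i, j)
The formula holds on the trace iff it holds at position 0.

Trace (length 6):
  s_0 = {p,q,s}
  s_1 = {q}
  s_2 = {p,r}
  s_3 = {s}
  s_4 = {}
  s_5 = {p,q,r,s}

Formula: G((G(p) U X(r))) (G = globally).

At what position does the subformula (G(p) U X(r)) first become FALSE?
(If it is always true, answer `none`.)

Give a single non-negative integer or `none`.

Answer: 0

Derivation:
s_0={p,q,s}: (G(p) U X(r))=False G(p)=False p=True X(r)=False r=False
s_1={q}: (G(p) U X(r))=True G(p)=False p=False X(r)=True r=False
s_2={p,r}: (G(p) U X(r))=False G(p)=False p=True X(r)=False r=True
s_3={s}: (G(p) U X(r))=False G(p)=False p=False X(r)=False r=False
s_4={}: (G(p) U X(r))=True G(p)=False p=False X(r)=True r=False
s_5={p,q,r,s}: (G(p) U X(r))=False G(p)=True p=True X(r)=False r=True
G((G(p) U X(r))) holds globally = False
First violation at position 0.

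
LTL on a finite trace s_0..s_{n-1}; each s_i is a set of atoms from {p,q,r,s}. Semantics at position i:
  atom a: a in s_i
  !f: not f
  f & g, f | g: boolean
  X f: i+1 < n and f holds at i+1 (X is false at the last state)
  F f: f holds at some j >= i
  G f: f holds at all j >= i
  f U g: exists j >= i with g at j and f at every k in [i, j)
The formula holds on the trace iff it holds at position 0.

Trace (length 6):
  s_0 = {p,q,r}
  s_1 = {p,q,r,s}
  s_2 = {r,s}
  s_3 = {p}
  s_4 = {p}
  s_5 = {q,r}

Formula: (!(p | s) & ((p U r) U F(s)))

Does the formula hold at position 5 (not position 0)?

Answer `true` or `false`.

Answer: false

Derivation:
s_0={p,q,r}: (!(p | s) & ((p U r) U F(s)))=False !(p | s)=False (p | s)=True p=True s=False ((p U r) U F(s))=True (p U r)=True r=True F(s)=True
s_1={p,q,r,s}: (!(p | s) & ((p U r) U F(s)))=False !(p | s)=False (p | s)=True p=True s=True ((p U r) U F(s))=True (p U r)=True r=True F(s)=True
s_2={r,s}: (!(p | s) & ((p U r) U F(s)))=False !(p | s)=False (p | s)=True p=False s=True ((p U r) U F(s))=True (p U r)=True r=True F(s)=True
s_3={p}: (!(p | s) & ((p U r) U F(s)))=False !(p | s)=False (p | s)=True p=True s=False ((p U r) U F(s))=False (p U r)=True r=False F(s)=False
s_4={p}: (!(p | s) & ((p U r) U F(s)))=False !(p | s)=False (p | s)=True p=True s=False ((p U r) U F(s))=False (p U r)=True r=False F(s)=False
s_5={q,r}: (!(p | s) & ((p U r) U F(s)))=False !(p | s)=True (p | s)=False p=False s=False ((p U r) U F(s))=False (p U r)=True r=True F(s)=False
Evaluating at position 5: result = False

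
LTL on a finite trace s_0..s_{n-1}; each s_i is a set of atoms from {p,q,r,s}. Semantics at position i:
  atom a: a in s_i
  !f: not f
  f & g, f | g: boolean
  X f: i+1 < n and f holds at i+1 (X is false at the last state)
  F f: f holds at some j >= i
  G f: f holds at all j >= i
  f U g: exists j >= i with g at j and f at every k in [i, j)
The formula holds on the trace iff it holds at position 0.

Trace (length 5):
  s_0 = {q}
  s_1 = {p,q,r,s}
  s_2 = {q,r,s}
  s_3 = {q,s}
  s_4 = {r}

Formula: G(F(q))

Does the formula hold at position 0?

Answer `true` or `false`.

s_0={q}: G(F(q))=False F(q)=True q=True
s_1={p,q,r,s}: G(F(q))=False F(q)=True q=True
s_2={q,r,s}: G(F(q))=False F(q)=True q=True
s_3={q,s}: G(F(q))=False F(q)=True q=True
s_4={r}: G(F(q))=False F(q)=False q=False

Answer: false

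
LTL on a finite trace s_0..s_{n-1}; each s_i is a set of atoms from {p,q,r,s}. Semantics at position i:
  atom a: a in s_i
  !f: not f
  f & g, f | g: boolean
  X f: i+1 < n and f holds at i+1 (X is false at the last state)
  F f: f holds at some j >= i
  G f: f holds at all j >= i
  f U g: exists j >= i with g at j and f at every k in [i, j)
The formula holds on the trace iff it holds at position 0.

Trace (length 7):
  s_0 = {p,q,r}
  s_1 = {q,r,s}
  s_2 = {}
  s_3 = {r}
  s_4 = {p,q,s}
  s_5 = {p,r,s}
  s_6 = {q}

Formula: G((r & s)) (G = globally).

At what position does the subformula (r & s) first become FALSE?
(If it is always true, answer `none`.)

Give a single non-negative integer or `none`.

Answer: 0

Derivation:
s_0={p,q,r}: (r & s)=False r=True s=False
s_1={q,r,s}: (r & s)=True r=True s=True
s_2={}: (r & s)=False r=False s=False
s_3={r}: (r & s)=False r=True s=False
s_4={p,q,s}: (r & s)=False r=False s=True
s_5={p,r,s}: (r & s)=True r=True s=True
s_6={q}: (r & s)=False r=False s=False
G((r & s)) holds globally = False
First violation at position 0.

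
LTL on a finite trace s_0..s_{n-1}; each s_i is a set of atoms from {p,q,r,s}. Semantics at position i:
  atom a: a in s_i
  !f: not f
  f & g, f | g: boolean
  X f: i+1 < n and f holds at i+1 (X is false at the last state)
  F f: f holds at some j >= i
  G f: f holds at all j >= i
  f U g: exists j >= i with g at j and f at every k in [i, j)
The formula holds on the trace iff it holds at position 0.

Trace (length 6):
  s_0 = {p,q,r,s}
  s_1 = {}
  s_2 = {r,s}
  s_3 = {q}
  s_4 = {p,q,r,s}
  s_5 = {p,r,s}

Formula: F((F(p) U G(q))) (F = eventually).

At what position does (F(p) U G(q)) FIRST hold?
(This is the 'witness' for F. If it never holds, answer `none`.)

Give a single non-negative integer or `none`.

s_0={p,q,r,s}: (F(p) U G(q))=False F(p)=True p=True G(q)=False q=True
s_1={}: (F(p) U G(q))=False F(p)=True p=False G(q)=False q=False
s_2={r,s}: (F(p) U G(q))=False F(p)=True p=False G(q)=False q=False
s_3={q}: (F(p) U G(q))=False F(p)=True p=False G(q)=False q=True
s_4={p,q,r,s}: (F(p) U G(q))=False F(p)=True p=True G(q)=False q=True
s_5={p,r,s}: (F(p) U G(q))=False F(p)=True p=True G(q)=False q=False
F((F(p) U G(q))) does not hold (no witness exists).

Answer: none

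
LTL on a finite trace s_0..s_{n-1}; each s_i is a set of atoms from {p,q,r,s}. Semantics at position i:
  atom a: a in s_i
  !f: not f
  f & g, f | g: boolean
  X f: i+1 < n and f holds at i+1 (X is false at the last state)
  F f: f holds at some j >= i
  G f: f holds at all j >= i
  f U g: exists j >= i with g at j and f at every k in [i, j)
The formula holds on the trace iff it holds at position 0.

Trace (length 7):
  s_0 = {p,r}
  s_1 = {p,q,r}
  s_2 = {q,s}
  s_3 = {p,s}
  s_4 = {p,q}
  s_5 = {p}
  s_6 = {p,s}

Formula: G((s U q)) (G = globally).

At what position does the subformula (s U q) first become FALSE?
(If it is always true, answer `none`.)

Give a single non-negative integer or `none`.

s_0={p,r}: (s U q)=False s=False q=False
s_1={p,q,r}: (s U q)=True s=False q=True
s_2={q,s}: (s U q)=True s=True q=True
s_3={p,s}: (s U q)=True s=True q=False
s_4={p,q}: (s U q)=True s=False q=True
s_5={p}: (s U q)=False s=False q=False
s_6={p,s}: (s U q)=False s=True q=False
G((s U q)) holds globally = False
First violation at position 0.

Answer: 0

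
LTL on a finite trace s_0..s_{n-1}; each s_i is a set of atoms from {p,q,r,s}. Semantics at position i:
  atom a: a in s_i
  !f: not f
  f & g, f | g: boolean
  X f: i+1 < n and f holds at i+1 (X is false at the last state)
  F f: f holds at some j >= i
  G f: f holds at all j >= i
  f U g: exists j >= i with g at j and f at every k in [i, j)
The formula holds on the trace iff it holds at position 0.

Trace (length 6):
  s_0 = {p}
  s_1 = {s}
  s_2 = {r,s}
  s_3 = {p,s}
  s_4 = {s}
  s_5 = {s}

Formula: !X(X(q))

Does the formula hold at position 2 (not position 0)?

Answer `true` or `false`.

s_0={p}: !X(X(q))=True X(X(q))=False X(q)=False q=False
s_1={s}: !X(X(q))=True X(X(q))=False X(q)=False q=False
s_2={r,s}: !X(X(q))=True X(X(q))=False X(q)=False q=False
s_3={p,s}: !X(X(q))=True X(X(q))=False X(q)=False q=False
s_4={s}: !X(X(q))=True X(X(q))=False X(q)=False q=False
s_5={s}: !X(X(q))=True X(X(q))=False X(q)=False q=False
Evaluating at position 2: result = True

Answer: true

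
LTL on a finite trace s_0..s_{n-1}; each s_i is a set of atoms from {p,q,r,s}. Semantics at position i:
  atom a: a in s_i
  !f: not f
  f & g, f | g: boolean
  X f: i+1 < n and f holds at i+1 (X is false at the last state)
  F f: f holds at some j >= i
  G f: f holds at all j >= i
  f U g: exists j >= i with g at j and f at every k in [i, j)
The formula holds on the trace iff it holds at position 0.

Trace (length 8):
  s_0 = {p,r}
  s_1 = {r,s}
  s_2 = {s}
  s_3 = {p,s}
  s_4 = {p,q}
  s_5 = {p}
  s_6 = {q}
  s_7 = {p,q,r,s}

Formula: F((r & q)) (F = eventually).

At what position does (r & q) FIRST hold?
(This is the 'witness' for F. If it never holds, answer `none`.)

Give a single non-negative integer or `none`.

s_0={p,r}: (r & q)=False r=True q=False
s_1={r,s}: (r & q)=False r=True q=False
s_2={s}: (r & q)=False r=False q=False
s_3={p,s}: (r & q)=False r=False q=False
s_4={p,q}: (r & q)=False r=False q=True
s_5={p}: (r & q)=False r=False q=False
s_6={q}: (r & q)=False r=False q=True
s_7={p,q,r,s}: (r & q)=True r=True q=True
F((r & q)) holds; first witness at position 7.

Answer: 7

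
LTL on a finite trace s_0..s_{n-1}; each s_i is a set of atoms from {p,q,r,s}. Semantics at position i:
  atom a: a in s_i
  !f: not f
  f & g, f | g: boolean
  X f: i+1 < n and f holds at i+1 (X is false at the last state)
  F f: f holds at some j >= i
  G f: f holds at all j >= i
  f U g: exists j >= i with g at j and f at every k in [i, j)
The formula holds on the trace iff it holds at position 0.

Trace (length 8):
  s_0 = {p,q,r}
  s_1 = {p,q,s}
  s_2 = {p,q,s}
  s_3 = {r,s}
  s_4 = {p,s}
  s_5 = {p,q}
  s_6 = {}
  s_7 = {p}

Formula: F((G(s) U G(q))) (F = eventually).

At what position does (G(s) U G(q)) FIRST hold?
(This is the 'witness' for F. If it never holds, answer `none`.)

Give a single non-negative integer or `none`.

s_0={p,q,r}: (G(s) U G(q))=False G(s)=False s=False G(q)=False q=True
s_1={p,q,s}: (G(s) U G(q))=False G(s)=False s=True G(q)=False q=True
s_2={p,q,s}: (G(s) U G(q))=False G(s)=False s=True G(q)=False q=True
s_3={r,s}: (G(s) U G(q))=False G(s)=False s=True G(q)=False q=False
s_4={p,s}: (G(s) U G(q))=False G(s)=False s=True G(q)=False q=False
s_5={p,q}: (G(s) U G(q))=False G(s)=False s=False G(q)=False q=True
s_6={}: (G(s) U G(q))=False G(s)=False s=False G(q)=False q=False
s_7={p}: (G(s) U G(q))=False G(s)=False s=False G(q)=False q=False
F((G(s) U G(q))) does not hold (no witness exists).

Answer: none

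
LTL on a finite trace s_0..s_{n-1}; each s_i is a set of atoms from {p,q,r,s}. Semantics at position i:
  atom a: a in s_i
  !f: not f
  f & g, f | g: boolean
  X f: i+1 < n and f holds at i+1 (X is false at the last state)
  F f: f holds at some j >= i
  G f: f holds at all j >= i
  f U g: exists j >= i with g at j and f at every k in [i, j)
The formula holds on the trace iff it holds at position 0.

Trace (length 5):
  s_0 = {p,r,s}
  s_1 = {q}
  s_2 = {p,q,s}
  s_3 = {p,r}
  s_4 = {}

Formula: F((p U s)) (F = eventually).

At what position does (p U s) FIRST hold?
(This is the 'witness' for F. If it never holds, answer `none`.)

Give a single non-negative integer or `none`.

Answer: 0

Derivation:
s_0={p,r,s}: (p U s)=True p=True s=True
s_1={q}: (p U s)=False p=False s=False
s_2={p,q,s}: (p U s)=True p=True s=True
s_3={p,r}: (p U s)=False p=True s=False
s_4={}: (p U s)=False p=False s=False
F((p U s)) holds; first witness at position 0.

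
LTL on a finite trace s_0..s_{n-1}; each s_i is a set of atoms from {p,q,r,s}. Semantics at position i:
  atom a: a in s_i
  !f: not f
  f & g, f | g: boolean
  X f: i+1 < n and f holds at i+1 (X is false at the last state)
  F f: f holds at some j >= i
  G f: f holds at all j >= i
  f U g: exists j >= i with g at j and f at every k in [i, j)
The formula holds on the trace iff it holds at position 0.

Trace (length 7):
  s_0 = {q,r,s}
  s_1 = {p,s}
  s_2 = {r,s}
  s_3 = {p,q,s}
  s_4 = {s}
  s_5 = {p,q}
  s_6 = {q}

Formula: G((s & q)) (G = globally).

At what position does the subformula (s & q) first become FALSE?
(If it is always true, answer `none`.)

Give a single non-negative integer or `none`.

s_0={q,r,s}: (s & q)=True s=True q=True
s_1={p,s}: (s & q)=False s=True q=False
s_2={r,s}: (s & q)=False s=True q=False
s_3={p,q,s}: (s & q)=True s=True q=True
s_4={s}: (s & q)=False s=True q=False
s_5={p,q}: (s & q)=False s=False q=True
s_6={q}: (s & q)=False s=False q=True
G((s & q)) holds globally = False
First violation at position 1.

Answer: 1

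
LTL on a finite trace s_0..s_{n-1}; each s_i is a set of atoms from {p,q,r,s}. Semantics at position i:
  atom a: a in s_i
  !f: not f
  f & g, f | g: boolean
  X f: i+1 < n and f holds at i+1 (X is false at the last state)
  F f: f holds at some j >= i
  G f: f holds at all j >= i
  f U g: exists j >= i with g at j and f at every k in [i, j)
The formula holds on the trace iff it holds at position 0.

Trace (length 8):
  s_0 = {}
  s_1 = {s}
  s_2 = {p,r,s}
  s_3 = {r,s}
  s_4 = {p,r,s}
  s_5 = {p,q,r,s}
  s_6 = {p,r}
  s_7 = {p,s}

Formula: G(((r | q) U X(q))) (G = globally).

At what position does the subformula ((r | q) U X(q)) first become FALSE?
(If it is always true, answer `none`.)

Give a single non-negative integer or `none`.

s_0={}: ((r | q) U X(q))=False (r | q)=False r=False q=False X(q)=False
s_1={s}: ((r | q) U X(q))=False (r | q)=False r=False q=False X(q)=False
s_2={p,r,s}: ((r | q) U X(q))=True (r | q)=True r=True q=False X(q)=False
s_3={r,s}: ((r | q) U X(q))=True (r | q)=True r=True q=False X(q)=False
s_4={p,r,s}: ((r | q) U X(q))=True (r | q)=True r=True q=False X(q)=True
s_5={p,q,r,s}: ((r | q) U X(q))=False (r | q)=True r=True q=True X(q)=False
s_6={p,r}: ((r | q) U X(q))=False (r | q)=True r=True q=False X(q)=False
s_7={p,s}: ((r | q) U X(q))=False (r | q)=False r=False q=False X(q)=False
G(((r | q) U X(q))) holds globally = False
First violation at position 0.

Answer: 0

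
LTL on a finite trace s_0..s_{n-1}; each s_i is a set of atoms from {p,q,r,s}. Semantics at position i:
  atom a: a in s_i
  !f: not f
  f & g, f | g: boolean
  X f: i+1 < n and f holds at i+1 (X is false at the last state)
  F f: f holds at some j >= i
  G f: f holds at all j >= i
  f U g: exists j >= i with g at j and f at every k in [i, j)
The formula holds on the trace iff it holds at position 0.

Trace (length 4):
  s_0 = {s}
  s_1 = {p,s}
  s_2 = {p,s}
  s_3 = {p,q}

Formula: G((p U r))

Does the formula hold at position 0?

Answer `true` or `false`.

Answer: false

Derivation:
s_0={s}: G((p U r))=False (p U r)=False p=False r=False
s_1={p,s}: G((p U r))=False (p U r)=False p=True r=False
s_2={p,s}: G((p U r))=False (p U r)=False p=True r=False
s_3={p,q}: G((p U r))=False (p U r)=False p=True r=False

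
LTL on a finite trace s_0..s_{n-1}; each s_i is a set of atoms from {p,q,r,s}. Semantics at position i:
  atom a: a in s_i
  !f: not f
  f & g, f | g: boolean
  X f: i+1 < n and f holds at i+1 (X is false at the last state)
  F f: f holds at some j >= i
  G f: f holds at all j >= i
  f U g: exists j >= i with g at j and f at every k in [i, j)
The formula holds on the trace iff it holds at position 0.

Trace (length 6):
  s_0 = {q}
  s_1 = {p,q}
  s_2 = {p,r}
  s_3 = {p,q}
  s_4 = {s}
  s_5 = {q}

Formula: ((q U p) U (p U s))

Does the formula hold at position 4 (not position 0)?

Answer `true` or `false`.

s_0={q}: ((q U p) U (p U s))=True (q U p)=True q=True p=False (p U s)=False s=False
s_1={p,q}: ((q U p) U (p U s))=True (q U p)=True q=True p=True (p U s)=True s=False
s_2={p,r}: ((q U p) U (p U s))=True (q U p)=True q=False p=True (p U s)=True s=False
s_3={p,q}: ((q U p) U (p U s))=True (q U p)=True q=True p=True (p U s)=True s=False
s_4={s}: ((q U p) U (p U s))=True (q U p)=False q=False p=False (p U s)=True s=True
s_5={q}: ((q U p) U (p U s))=False (q U p)=False q=True p=False (p U s)=False s=False
Evaluating at position 4: result = True

Answer: true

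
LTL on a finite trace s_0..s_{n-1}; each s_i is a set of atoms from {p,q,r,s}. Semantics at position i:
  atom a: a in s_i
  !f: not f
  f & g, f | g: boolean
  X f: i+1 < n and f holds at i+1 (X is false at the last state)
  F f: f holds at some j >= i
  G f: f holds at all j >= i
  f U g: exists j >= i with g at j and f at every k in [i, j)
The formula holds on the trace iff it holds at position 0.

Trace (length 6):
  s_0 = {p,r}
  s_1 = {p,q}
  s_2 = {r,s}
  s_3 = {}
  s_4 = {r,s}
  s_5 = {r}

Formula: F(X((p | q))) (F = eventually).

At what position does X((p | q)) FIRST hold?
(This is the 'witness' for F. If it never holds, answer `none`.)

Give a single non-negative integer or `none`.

Answer: 0

Derivation:
s_0={p,r}: X((p | q))=True (p | q)=True p=True q=False
s_1={p,q}: X((p | q))=False (p | q)=True p=True q=True
s_2={r,s}: X((p | q))=False (p | q)=False p=False q=False
s_3={}: X((p | q))=False (p | q)=False p=False q=False
s_4={r,s}: X((p | q))=False (p | q)=False p=False q=False
s_5={r}: X((p | q))=False (p | q)=False p=False q=False
F(X((p | q))) holds; first witness at position 0.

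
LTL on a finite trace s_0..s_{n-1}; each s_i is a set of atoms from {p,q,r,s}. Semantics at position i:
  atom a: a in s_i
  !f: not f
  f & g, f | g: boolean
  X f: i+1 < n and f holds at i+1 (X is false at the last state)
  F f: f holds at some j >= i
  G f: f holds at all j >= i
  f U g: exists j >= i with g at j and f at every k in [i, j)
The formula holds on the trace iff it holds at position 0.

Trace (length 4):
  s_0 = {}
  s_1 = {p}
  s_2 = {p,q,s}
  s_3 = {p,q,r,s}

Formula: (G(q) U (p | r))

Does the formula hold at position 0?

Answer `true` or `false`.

s_0={}: (G(q) U (p | r))=False G(q)=False q=False (p | r)=False p=False r=False
s_1={p}: (G(q) U (p | r))=True G(q)=False q=False (p | r)=True p=True r=False
s_2={p,q,s}: (G(q) U (p | r))=True G(q)=True q=True (p | r)=True p=True r=False
s_3={p,q,r,s}: (G(q) U (p | r))=True G(q)=True q=True (p | r)=True p=True r=True

Answer: false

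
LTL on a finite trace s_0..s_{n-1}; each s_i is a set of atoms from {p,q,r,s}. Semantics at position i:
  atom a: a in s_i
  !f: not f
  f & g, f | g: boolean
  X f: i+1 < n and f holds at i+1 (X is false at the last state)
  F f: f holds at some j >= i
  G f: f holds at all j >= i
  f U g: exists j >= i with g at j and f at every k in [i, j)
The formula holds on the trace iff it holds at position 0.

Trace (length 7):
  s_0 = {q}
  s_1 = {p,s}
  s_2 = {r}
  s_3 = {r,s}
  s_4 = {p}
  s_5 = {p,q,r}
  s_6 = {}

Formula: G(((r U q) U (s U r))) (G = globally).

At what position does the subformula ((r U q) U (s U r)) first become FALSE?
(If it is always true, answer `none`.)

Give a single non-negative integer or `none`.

Answer: 4

Derivation:
s_0={q}: ((r U q) U (s U r))=True (r U q)=True r=False q=True (s U r)=False s=False
s_1={p,s}: ((r U q) U (s U r))=True (r U q)=False r=False q=False (s U r)=True s=True
s_2={r}: ((r U q) U (s U r))=True (r U q)=False r=True q=False (s U r)=True s=False
s_3={r,s}: ((r U q) U (s U r))=True (r U q)=False r=True q=False (s U r)=True s=True
s_4={p}: ((r U q) U (s U r))=False (r U q)=False r=False q=False (s U r)=False s=False
s_5={p,q,r}: ((r U q) U (s U r))=True (r U q)=True r=True q=True (s U r)=True s=False
s_6={}: ((r U q) U (s U r))=False (r U q)=False r=False q=False (s U r)=False s=False
G(((r U q) U (s U r))) holds globally = False
First violation at position 4.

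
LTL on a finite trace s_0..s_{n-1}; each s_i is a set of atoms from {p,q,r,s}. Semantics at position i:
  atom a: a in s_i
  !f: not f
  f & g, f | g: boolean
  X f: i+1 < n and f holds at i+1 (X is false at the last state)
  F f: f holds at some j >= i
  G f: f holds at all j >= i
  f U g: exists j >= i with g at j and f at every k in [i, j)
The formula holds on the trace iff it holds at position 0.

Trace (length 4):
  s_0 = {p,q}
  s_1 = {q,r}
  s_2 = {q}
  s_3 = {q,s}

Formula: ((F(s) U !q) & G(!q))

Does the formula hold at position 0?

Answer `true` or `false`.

Answer: false

Derivation:
s_0={p,q}: ((F(s) U !q) & G(!q))=False (F(s) U !q)=False F(s)=True s=False !q=False q=True G(!q)=False
s_1={q,r}: ((F(s) U !q) & G(!q))=False (F(s) U !q)=False F(s)=True s=False !q=False q=True G(!q)=False
s_2={q}: ((F(s) U !q) & G(!q))=False (F(s) U !q)=False F(s)=True s=False !q=False q=True G(!q)=False
s_3={q,s}: ((F(s) U !q) & G(!q))=False (F(s) U !q)=False F(s)=True s=True !q=False q=True G(!q)=False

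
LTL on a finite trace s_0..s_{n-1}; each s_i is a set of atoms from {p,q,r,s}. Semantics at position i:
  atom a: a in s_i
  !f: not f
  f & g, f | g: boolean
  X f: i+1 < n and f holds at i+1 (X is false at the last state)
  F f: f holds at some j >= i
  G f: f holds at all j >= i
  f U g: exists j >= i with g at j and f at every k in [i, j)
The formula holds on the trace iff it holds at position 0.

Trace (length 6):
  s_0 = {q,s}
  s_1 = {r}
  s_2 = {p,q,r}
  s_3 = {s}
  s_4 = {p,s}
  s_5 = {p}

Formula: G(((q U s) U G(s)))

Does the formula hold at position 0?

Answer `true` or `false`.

s_0={q,s}: G(((q U s) U G(s)))=False ((q U s) U G(s))=False (q U s)=True q=True s=True G(s)=False
s_1={r}: G(((q U s) U G(s)))=False ((q U s) U G(s))=False (q U s)=False q=False s=False G(s)=False
s_2={p,q,r}: G(((q U s) U G(s)))=False ((q U s) U G(s))=False (q U s)=True q=True s=False G(s)=False
s_3={s}: G(((q U s) U G(s)))=False ((q U s) U G(s))=False (q U s)=True q=False s=True G(s)=False
s_4={p,s}: G(((q U s) U G(s)))=False ((q U s) U G(s))=False (q U s)=True q=False s=True G(s)=False
s_5={p}: G(((q U s) U G(s)))=False ((q U s) U G(s))=False (q U s)=False q=False s=False G(s)=False

Answer: false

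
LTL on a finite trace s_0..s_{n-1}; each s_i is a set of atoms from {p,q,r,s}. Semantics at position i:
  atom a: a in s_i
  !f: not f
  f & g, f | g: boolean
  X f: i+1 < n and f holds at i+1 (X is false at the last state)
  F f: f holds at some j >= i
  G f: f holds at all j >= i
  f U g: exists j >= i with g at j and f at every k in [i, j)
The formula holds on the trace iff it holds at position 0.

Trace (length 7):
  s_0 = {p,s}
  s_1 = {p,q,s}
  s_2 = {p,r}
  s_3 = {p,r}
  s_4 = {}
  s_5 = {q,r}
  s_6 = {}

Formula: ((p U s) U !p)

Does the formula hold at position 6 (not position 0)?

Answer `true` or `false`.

s_0={p,s}: ((p U s) U !p)=False (p U s)=True p=True s=True !p=False
s_1={p,q,s}: ((p U s) U !p)=False (p U s)=True p=True s=True !p=False
s_2={p,r}: ((p U s) U !p)=False (p U s)=False p=True s=False !p=False
s_3={p,r}: ((p U s) U !p)=False (p U s)=False p=True s=False !p=False
s_4={}: ((p U s) U !p)=True (p U s)=False p=False s=False !p=True
s_5={q,r}: ((p U s) U !p)=True (p U s)=False p=False s=False !p=True
s_6={}: ((p U s) U !p)=True (p U s)=False p=False s=False !p=True
Evaluating at position 6: result = True

Answer: true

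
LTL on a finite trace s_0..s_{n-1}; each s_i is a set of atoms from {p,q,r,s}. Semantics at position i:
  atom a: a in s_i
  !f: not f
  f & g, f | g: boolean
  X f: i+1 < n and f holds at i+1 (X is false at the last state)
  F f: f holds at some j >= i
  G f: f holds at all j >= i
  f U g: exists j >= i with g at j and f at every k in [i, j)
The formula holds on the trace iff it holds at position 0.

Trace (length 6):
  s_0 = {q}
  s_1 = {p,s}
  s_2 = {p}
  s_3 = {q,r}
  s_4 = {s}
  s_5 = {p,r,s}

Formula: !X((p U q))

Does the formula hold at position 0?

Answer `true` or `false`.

Answer: false

Derivation:
s_0={q}: !X((p U q))=False X((p U q))=True (p U q)=True p=False q=True
s_1={p,s}: !X((p U q))=False X((p U q))=True (p U q)=True p=True q=False
s_2={p}: !X((p U q))=False X((p U q))=True (p U q)=True p=True q=False
s_3={q,r}: !X((p U q))=True X((p U q))=False (p U q)=True p=False q=True
s_4={s}: !X((p U q))=True X((p U q))=False (p U q)=False p=False q=False
s_5={p,r,s}: !X((p U q))=True X((p U q))=False (p U q)=False p=True q=False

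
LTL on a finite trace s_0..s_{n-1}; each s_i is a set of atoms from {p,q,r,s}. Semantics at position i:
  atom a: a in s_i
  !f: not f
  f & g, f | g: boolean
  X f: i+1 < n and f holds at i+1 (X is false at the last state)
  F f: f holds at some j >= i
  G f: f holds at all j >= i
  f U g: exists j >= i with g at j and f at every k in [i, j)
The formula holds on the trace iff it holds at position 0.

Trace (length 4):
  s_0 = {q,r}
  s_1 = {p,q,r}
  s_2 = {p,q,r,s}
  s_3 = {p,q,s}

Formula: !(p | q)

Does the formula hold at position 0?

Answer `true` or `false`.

Answer: false

Derivation:
s_0={q,r}: !(p | q)=False (p | q)=True p=False q=True
s_1={p,q,r}: !(p | q)=False (p | q)=True p=True q=True
s_2={p,q,r,s}: !(p | q)=False (p | q)=True p=True q=True
s_3={p,q,s}: !(p | q)=False (p | q)=True p=True q=True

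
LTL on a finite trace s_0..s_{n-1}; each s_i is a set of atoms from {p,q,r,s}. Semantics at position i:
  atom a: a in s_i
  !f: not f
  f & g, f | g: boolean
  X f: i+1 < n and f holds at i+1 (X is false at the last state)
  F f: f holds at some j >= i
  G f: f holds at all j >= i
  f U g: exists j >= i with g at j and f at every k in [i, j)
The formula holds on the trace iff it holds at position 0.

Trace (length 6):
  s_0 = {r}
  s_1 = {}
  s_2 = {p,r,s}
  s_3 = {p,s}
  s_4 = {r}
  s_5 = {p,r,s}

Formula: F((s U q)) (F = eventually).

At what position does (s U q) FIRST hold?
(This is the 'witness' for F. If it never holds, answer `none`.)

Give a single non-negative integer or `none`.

Answer: none

Derivation:
s_0={r}: (s U q)=False s=False q=False
s_1={}: (s U q)=False s=False q=False
s_2={p,r,s}: (s U q)=False s=True q=False
s_3={p,s}: (s U q)=False s=True q=False
s_4={r}: (s U q)=False s=False q=False
s_5={p,r,s}: (s U q)=False s=True q=False
F((s U q)) does not hold (no witness exists).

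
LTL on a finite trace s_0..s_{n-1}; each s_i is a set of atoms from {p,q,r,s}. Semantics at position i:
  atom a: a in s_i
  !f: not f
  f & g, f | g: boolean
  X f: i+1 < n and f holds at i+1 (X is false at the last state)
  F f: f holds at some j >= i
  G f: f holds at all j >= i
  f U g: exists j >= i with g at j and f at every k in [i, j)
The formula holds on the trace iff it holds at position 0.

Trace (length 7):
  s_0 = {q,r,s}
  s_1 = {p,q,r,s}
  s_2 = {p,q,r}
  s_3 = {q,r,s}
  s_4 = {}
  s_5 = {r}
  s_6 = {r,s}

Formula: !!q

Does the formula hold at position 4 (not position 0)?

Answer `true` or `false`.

s_0={q,r,s}: !!q=True !q=False q=True
s_1={p,q,r,s}: !!q=True !q=False q=True
s_2={p,q,r}: !!q=True !q=False q=True
s_3={q,r,s}: !!q=True !q=False q=True
s_4={}: !!q=False !q=True q=False
s_5={r}: !!q=False !q=True q=False
s_6={r,s}: !!q=False !q=True q=False
Evaluating at position 4: result = False

Answer: false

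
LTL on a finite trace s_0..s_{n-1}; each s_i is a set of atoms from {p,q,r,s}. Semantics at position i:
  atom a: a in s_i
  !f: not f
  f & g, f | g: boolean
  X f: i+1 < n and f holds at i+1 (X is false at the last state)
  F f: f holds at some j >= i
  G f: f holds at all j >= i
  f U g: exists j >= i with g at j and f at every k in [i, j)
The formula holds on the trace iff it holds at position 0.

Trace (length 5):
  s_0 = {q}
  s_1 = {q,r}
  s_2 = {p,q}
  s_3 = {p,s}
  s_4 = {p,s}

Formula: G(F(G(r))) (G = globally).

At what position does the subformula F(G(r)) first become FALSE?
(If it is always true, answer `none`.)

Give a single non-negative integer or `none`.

Answer: 0

Derivation:
s_0={q}: F(G(r))=False G(r)=False r=False
s_1={q,r}: F(G(r))=False G(r)=False r=True
s_2={p,q}: F(G(r))=False G(r)=False r=False
s_3={p,s}: F(G(r))=False G(r)=False r=False
s_4={p,s}: F(G(r))=False G(r)=False r=False
G(F(G(r))) holds globally = False
First violation at position 0.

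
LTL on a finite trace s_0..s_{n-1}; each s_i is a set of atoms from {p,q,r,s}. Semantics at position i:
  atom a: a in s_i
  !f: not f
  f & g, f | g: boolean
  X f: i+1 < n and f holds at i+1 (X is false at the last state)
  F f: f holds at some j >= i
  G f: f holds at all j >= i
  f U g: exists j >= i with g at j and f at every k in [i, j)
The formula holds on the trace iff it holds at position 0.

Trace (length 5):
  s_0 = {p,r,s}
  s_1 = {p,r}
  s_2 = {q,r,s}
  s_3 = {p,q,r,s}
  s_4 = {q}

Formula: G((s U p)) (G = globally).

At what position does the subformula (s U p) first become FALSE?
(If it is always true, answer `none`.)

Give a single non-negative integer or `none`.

s_0={p,r,s}: (s U p)=True s=True p=True
s_1={p,r}: (s U p)=True s=False p=True
s_2={q,r,s}: (s U p)=True s=True p=False
s_3={p,q,r,s}: (s U p)=True s=True p=True
s_4={q}: (s U p)=False s=False p=False
G((s U p)) holds globally = False
First violation at position 4.

Answer: 4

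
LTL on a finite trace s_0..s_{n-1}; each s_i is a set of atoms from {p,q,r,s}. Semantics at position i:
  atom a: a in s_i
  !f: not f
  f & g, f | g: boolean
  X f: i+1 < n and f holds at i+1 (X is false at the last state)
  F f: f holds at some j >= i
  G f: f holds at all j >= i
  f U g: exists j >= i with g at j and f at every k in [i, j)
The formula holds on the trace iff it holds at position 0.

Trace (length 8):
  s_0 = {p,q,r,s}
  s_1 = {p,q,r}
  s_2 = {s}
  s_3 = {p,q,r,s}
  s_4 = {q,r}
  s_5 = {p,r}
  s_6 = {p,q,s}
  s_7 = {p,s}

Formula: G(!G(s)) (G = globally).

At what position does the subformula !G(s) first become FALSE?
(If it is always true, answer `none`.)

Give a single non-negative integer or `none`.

Answer: 6

Derivation:
s_0={p,q,r,s}: !G(s)=True G(s)=False s=True
s_1={p,q,r}: !G(s)=True G(s)=False s=False
s_2={s}: !G(s)=True G(s)=False s=True
s_3={p,q,r,s}: !G(s)=True G(s)=False s=True
s_4={q,r}: !G(s)=True G(s)=False s=False
s_5={p,r}: !G(s)=True G(s)=False s=False
s_6={p,q,s}: !G(s)=False G(s)=True s=True
s_7={p,s}: !G(s)=False G(s)=True s=True
G(!G(s)) holds globally = False
First violation at position 6.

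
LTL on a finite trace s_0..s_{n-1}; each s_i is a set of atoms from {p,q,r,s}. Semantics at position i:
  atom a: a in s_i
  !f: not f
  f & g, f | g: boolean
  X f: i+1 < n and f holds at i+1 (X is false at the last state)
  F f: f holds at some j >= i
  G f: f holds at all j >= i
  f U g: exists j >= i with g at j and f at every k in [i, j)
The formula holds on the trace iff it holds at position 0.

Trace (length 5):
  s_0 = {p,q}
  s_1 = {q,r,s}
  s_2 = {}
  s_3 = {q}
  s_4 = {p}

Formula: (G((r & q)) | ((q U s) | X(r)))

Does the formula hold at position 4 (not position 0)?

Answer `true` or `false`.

s_0={p,q}: (G((r & q)) | ((q U s) | X(r)))=True G((r & q))=False (r & q)=False r=False q=True ((q U s) | X(r))=True (q U s)=True s=False X(r)=True
s_1={q,r,s}: (G((r & q)) | ((q U s) | X(r)))=True G((r & q))=False (r & q)=True r=True q=True ((q U s) | X(r))=True (q U s)=True s=True X(r)=False
s_2={}: (G((r & q)) | ((q U s) | X(r)))=False G((r & q))=False (r & q)=False r=False q=False ((q U s) | X(r))=False (q U s)=False s=False X(r)=False
s_3={q}: (G((r & q)) | ((q U s) | X(r)))=False G((r & q))=False (r & q)=False r=False q=True ((q U s) | X(r))=False (q U s)=False s=False X(r)=False
s_4={p}: (G((r & q)) | ((q U s) | X(r)))=False G((r & q))=False (r & q)=False r=False q=False ((q U s) | X(r))=False (q U s)=False s=False X(r)=False
Evaluating at position 4: result = False

Answer: false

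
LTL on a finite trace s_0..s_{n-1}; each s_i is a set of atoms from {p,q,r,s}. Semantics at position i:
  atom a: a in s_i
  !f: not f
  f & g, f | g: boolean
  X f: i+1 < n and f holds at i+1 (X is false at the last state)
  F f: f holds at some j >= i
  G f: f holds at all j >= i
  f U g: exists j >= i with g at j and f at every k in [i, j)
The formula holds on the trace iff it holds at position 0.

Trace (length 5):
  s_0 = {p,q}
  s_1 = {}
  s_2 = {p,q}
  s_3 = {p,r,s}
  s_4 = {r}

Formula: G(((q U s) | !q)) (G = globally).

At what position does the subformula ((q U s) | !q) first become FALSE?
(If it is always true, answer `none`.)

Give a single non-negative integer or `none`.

s_0={p,q}: ((q U s) | !q)=False (q U s)=False q=True s=False !q=False
s_1={}: ((q U s) | !q)=True (q U s)=False q=False s=False !q=True
s_2={p,q}: ((q U s) | !q)=True (q U s)=True q=True s=False !q=False
s_3={p,r,s}: ((q U s) | !q)=True (q U s)=True q=False s=True !q=True
s_4={r}: ((q U s) | !q)=True (q U s)=False q=False s=False !q=True
G(((q U s) | !q)) holds globally = False
First violation at position 0.

Answer: 0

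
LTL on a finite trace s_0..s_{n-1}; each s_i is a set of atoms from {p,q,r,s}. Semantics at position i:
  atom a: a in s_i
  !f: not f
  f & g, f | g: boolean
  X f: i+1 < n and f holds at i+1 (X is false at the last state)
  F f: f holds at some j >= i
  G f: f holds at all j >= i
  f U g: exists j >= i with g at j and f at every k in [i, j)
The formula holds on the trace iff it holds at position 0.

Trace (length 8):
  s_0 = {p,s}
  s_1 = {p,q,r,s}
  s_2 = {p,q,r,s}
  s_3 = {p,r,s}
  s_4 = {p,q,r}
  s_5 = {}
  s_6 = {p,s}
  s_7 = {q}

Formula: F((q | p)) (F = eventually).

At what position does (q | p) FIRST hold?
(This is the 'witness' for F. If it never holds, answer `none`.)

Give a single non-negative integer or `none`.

Answer: 0

Derivation:
s_0={p,s}: (q | p)=True q=False p=True
s_1={p,q,r,s}: (q | p)=True q=True p=True
s_2={p,q,r,s}: (q | p)=True q=True p=True
s_3={p,r,s}: (q | p)=True q=False p=True
s_4={p,q,r}: (q | p)=True q=True p=True
s_5={}: (q | p)=False q=False p=False
s_6={p,s}: (q | p)=True q=False p=True
s_7={q}: (q | p)=True q=True p=False
F((q | p)) holds; first witness at position 0.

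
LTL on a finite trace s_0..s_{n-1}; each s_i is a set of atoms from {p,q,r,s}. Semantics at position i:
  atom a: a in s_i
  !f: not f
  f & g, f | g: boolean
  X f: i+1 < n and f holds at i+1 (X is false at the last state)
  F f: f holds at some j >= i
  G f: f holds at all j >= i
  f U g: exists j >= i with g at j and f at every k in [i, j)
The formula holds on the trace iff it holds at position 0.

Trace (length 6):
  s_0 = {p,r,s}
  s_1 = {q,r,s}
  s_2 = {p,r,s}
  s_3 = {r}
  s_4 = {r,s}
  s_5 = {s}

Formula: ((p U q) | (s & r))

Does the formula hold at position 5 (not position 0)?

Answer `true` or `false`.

s_0={p,r,s}: ((p U q) | (s & r))=True (p U q)=True p=True q=False (s & r)=True s=True r=True
s_1={q,r,s}: ((p U q) | (s & r))=True (p U q)=True p=False q=True (s & r)=True s=True r=True
s_2={p,r,s}: ((p U q) | (s & r))=True (p U q)=False p=True q=False (s & r)=True s=True r=True
s_3={r}: ((p U q) | (s & r))=False (p U q)=False p=False q=False (s & r)=False s=False r=True
s_4={r,s}: ((p U q) | (s & r))=True (p U q)=False p=False q=False (s & r)=True s=True r=True
s_5={s}: ((p U q) | (s & r))=False (p U q)=False p=False q=False (s & r)=False s=True r=False
Evaluating at position 5: result = False

Answer: false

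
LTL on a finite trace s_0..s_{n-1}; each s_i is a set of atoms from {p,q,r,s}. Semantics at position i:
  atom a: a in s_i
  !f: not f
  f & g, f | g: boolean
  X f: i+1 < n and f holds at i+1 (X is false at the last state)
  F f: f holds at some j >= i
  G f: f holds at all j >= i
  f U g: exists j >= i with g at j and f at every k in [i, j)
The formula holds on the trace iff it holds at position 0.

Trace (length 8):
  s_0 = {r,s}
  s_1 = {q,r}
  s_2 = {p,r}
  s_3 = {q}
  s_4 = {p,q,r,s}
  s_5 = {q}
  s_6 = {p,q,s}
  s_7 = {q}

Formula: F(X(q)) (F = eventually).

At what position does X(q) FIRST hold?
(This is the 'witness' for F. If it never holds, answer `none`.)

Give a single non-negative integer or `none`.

s_0={r,s}: X(q)=True q=False
s_1={q,r}: X(q)=False q=True
s_2={p,r}: X(q)=True q=False
s_3={q}: X(q)=True q=True
s_4={p,q,r,s}: X(q)=True q=True
s_5={q}: X(q)=True q=True
s_6={p,q,s}: X(q)=True q=True
s_7={q}: X(q)=False q=True
F(X(q)) holds; first witness at position 0.

Answer: 0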